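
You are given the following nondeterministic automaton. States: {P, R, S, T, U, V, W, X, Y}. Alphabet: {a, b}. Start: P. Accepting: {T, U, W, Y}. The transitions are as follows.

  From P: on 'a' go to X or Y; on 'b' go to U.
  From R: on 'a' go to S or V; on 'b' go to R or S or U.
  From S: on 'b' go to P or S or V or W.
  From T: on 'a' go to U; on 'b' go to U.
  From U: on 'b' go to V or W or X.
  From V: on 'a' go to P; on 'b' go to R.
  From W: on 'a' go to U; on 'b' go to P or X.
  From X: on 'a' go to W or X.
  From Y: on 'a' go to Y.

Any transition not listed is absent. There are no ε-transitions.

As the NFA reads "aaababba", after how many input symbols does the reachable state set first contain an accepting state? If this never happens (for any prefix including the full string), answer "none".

1

Start in {P}.
Read 'a': {P} → {X, Y}.
None of the earlier sets intersect F, but {X, Y} does.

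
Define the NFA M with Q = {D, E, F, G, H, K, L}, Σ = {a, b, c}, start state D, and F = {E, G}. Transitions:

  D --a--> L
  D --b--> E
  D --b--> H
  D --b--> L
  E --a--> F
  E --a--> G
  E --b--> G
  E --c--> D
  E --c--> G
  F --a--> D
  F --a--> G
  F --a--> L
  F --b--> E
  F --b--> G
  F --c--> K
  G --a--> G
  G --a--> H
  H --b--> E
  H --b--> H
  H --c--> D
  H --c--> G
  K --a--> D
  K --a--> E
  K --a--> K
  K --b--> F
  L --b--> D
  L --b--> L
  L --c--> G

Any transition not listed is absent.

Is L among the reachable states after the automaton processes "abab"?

Yes

Start in {D}.
Read 'a': {D} → {L}.
Read 'b': {L} → {D, L}.
Read 'a': {D, L} → {L}.
Read 'b': {L} → {D, L}.
State L is in {D, L}.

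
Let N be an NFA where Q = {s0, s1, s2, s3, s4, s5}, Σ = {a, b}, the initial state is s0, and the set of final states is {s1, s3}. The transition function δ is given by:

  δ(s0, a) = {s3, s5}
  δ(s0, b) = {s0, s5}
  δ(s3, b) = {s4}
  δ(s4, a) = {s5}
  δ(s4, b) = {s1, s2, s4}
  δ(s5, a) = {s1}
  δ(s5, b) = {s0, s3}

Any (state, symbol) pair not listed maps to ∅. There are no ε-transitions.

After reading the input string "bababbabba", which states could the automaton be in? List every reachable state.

{s1, s3, s5}

Start in {s0}.
Read 'b': s0→{s0, s5}; now {s0, s5}.
Read 'a': s0→{s3, s5}, s5→{s1}; now {s1, s3, s5}.
Read 'b': s1→∅, s3→{s4}, s5→{s0, s3}; now {s0, s3, s4}.
Read 'a': s0→{s3, s5}, s3→∅, s4→{s5}; now {s3, s5}.
Read 'b': s3→{s4}, s5→{s0, s3}; now {s0, s3, s4}.
Read 'b': s0→{s0, s5}, s3→{s4}, s4→{s1, s2, s4}; now {s0, s1, s2, s4, s5}.
Read 'a': s0→{s3, s5}, s1→∅, s2→∅, s4→{s5}, s5→{s1}; now {s1, s3, s5}.
Read 'b': s1→∅, s3→{s4}, s5→{s0, s3}; now {s0, s3, s4}.
Read 'b': s0→{s0, s5}, s3→{s4}, s4→{s1, s2, s4}; now {s0, s1, s2, s4, s5}.
Read 'a': s0→{s3, s5}, s1→∅, s2→∅, s4→{s5}, s5→{s1}; now {s1, s3, s5}.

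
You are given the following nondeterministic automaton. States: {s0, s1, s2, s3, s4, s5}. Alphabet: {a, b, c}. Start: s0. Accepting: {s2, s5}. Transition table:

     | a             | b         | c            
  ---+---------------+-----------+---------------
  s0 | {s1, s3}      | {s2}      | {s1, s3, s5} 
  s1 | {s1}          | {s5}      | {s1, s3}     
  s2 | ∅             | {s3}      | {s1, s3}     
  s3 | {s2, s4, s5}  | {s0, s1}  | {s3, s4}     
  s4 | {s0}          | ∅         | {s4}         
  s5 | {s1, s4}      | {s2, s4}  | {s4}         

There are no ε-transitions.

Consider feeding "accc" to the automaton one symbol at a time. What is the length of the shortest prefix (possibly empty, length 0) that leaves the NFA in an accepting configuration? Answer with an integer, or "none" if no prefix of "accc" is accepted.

Start in {s0}.
Read 'a': s0→{s1, s3}; now {s1, s3}.
Read 'c': s1→{s1, s3}, s3→{s3, s4}; now {s1, s3, s4}.
Read 'c': s1→{s1, s3}, s3→{s3, s4}, s4→{s4}; now {s1, s3, s4}.
Read 'c': s1→{s1, s3}, s3→{s3, s4}, s4→{s4}; now {s1, s3, s4}.
No reachable set along the way intersects F.

none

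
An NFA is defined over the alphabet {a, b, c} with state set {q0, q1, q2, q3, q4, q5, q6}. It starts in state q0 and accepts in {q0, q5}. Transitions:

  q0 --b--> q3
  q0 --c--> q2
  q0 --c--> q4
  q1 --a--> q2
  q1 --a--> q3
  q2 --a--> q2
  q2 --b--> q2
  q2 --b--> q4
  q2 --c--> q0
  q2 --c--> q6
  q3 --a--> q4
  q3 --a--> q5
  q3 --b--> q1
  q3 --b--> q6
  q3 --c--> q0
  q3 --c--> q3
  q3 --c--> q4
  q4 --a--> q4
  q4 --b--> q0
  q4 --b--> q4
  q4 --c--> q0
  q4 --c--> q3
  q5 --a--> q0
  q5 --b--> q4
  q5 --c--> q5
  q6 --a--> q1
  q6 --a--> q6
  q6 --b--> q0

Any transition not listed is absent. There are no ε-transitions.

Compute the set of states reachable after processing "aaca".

∅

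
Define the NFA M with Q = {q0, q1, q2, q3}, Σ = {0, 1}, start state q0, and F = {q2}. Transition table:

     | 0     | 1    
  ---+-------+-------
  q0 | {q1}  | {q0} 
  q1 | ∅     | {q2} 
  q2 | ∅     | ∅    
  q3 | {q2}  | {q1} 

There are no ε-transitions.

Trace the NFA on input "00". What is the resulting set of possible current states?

Start in {q0}.
Read '0': q0→{q1}; now {q1}.
Read '0': q1→∅; now ∅.

∅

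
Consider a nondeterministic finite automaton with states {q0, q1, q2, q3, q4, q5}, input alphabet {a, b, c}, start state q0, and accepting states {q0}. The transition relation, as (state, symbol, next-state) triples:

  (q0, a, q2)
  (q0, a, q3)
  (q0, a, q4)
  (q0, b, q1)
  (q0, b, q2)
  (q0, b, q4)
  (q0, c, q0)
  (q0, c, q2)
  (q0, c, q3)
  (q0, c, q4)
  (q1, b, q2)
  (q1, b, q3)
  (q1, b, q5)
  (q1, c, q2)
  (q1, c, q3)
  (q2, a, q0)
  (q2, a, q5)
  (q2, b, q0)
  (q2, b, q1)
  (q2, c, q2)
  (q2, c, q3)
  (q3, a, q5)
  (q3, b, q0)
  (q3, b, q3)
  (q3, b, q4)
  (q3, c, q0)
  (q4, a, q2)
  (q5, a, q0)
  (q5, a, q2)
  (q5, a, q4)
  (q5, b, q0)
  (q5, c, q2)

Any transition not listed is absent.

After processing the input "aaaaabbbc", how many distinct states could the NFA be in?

4

Start in {q0}.
Read 'a': q0→{q2, q3, q4}; now {q2, q3, q4}.
Read 'a': q2→{q0, q5}, q3→{q5}, q4→{q2}; now {q0, q2, q5}.
Read 'a': q0→{q2, q3, q4}, q2→{q0, q5}, q5→{q0, q2, q4}; now {q0, q2, q3, q4, q5}.
Read 'a': q0→{q2, q3, q4}, q2→{q0, q5}, q3→{q5}, q4→{q2}, q5→{q0, q2, q4}; now {q0, q2, q3, q4, q5}.
Read 'a': q0→{q2, q3, q4}, q2→{q0, q5}, q3→{q5}, q4→{q2}, q5→{q0, q2, q4}; now {q0, q2, q3, q4, q5}.
Read 'b': q0→{q1, q2, q4}, q2→{q0, q1}, q3→{q0, q3, q4}, q4→∅, q5→{q0}; now {q0, q1, q2, q3, q4}.
Read 'b': q0→{q1, q2, q4}, q1→{q2, q3, q5}, q2→{q0, q1}, q3→{q0, q3, q4}, q4→∅; now {q0, q1, q2, q3, q4, q5}.
Read 'b': q0→{q1, q2, q4}, q1→{q2, q3, q5}, q2→{q0, q1}, q3→{q0, q3, q4}, q4→∅, q5→{q0}; now {q0, q1, q2, q3, q4, q5}.
Read 'c': q0→{q0, q2, q3, q4}, q1→{q2, q3}, q2→{q2, q3}, q3→{q0}, q4→∅, q5→{q2}; now {q0, q2, q3, q4}.
That set has 4 states.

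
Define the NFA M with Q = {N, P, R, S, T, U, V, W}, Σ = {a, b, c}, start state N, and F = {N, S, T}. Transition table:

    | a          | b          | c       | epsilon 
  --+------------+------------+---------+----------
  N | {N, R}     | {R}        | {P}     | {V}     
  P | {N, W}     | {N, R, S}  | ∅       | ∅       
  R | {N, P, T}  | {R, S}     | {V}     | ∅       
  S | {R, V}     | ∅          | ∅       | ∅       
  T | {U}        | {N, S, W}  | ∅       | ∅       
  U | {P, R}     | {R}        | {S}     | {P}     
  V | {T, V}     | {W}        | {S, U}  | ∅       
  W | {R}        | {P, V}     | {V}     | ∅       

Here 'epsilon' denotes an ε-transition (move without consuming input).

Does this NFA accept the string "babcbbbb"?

Yes

Start: ε-closure({N}) = {N, V}.
Read 'b': N→{R}, V→{W}; now {R, W}.
Read 'a': R→{N, P, T}, W→{R}; union {N, P, R, T}; ε-closure = {N, P, R, T, V}.
Read 'b': N→{R}, P→{N, R, S}, R→{R, S}, T→{N, S, W}, V→{W}; union {N, R, S, W}; ε-closure = {N, R, S, V, W}.
Read 'c': N→{P}, R→{V}, S→∅, V→{S, U}, W→{V}; now {P, S, U, V}.
Read 'b': P→{N, R, S}, S→∅, U→{R}, V→{W}; union {N, R, S, W}; ε-closure = {N, R, S, V, W}.
Read 'b': N→{R}, R→{R, S}, S→∅, V→{W}, W→{P, V}; now {P, R, S, V, W}.
Read 'b': P→{N, R, S}, R→{R, S}, S→∅, V→{W}, W→{P, V}; now {N, P, R, S, V, W}.
Read 'b': N→{R}, P→{N, R, S}, R→{R, S}, S→∅, V→{W}, W→{P, V}; now {N, P, R, S, V, W}.
The final set {N, P, R, S, V, W} contains the accepting states N, S.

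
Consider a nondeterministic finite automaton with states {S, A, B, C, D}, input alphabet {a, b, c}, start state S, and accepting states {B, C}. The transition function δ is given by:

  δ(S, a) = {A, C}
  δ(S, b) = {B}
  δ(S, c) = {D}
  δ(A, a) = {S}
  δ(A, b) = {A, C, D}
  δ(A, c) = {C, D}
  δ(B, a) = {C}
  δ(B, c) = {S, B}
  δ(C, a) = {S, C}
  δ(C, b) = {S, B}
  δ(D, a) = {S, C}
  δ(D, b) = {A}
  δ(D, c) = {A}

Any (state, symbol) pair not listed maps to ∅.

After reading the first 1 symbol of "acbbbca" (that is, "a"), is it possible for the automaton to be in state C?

Start in {S}.
Read 'a': S→{A, C}; now {A, C}.
State C is in {A, C}.

Yes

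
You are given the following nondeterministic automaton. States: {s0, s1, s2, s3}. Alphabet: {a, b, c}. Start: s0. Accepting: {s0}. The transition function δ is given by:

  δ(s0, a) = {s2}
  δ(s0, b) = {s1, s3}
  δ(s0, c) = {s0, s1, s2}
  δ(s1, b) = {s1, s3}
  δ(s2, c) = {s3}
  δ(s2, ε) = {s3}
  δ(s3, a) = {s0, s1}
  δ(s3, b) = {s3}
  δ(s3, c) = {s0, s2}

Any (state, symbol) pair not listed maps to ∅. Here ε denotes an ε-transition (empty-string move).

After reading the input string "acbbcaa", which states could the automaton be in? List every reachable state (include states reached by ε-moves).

Start in {s0}.
Read 'a': s0→{s2}; union {s2}; ε-closure = {s2, s3}.
Read 'c': s2→{s3}, s3→{s0, s2}; now {s0, s2, s3}.
Read 'b': s0→{s1, s3}, s2→∅, s3→{s3}; now {s1, s3}.
Read 'b': s1→{s1, s3}, s3→{s3}; now {s1, s3}.
Read 'c': s1→∅, s3→{s0, s2}; union {s0, s2}; ε-closure = {s0, s2, s3}.
Read 'a': s0→{s2}, s2→∅, s3→{s0, s1}; union {s0, s1, s2}; ε-closure = {s0, s1, s2, s3}.
Read 'a': s0→{s2}, s1→∅, s2→∅, s3→{s0, s1}; union {s0, s1, s2}; ε-closure = {s0, s1, s2, s3}.

{s0, s1, s2, s3}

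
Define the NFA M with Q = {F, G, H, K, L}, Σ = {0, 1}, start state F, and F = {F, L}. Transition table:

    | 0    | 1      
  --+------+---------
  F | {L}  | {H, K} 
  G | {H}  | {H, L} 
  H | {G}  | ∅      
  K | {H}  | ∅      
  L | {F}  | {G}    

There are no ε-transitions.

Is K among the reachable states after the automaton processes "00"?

No

Start in {F}.
Read '0': {F} → {L}.
Read '0': {L} → {F}.
State K is not in {F}.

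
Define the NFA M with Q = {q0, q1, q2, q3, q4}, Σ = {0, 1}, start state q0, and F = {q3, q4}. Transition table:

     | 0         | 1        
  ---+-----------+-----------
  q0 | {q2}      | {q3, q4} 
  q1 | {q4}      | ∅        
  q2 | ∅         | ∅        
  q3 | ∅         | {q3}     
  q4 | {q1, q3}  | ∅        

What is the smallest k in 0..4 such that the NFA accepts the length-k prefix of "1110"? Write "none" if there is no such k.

Start in {q0}.
Read '1': q0→{q3, q4}; now {q3, q4}.
None of the earlier sets intersect F, but {q3, q4} does.

1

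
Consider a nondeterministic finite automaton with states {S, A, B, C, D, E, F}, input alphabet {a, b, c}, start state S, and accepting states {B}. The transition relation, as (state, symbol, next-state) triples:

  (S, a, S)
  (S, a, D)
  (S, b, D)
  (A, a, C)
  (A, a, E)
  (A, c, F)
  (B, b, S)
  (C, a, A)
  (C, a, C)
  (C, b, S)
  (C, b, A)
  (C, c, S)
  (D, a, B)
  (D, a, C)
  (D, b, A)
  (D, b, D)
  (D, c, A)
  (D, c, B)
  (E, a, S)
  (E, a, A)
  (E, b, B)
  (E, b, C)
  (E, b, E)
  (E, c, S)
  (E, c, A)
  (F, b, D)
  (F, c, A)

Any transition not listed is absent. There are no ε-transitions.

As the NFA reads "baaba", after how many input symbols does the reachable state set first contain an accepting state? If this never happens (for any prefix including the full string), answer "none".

Start in {S}.
Read 'b': {S} → {D}.
Read 'a': {D} → {B, C}.
None of the earlier sets intersect F, but {B, C} does.

2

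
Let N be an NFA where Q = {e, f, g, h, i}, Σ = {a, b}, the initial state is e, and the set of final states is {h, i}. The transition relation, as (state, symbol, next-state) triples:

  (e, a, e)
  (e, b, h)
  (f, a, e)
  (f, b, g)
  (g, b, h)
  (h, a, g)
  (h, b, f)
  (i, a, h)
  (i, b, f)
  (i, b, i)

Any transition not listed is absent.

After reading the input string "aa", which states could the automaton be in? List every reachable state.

Start in {e}.
Read 'a': e→{e}; now {e}.
Read 'a': e→{e}; now {e}.

{e}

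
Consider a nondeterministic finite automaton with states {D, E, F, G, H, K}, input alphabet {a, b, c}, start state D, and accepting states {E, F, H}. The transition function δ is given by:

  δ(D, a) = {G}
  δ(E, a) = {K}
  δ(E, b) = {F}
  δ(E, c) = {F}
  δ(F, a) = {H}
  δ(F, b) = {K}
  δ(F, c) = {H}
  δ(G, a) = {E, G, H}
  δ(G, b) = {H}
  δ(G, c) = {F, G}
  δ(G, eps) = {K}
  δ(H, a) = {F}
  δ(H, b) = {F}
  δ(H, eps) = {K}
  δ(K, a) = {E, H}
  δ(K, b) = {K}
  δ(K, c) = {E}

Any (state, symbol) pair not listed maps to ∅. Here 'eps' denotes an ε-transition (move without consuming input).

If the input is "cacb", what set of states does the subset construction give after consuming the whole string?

∅

Start in {D}.
Read 'c': {D} → ∅.
The set is empty and remains empty for the remaining 3 symbols.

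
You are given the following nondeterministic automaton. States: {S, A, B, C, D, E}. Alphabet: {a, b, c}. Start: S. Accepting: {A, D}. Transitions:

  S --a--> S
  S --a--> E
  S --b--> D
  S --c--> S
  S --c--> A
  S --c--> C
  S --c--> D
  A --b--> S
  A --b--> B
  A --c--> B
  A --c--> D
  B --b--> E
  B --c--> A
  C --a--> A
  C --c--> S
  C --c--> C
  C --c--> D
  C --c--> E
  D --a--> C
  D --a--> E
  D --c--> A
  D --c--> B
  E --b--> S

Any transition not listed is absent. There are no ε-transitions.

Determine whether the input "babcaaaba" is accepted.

No

Start in {S}.
Read 'b': {S} → {D}.
Read 'a': {D} → {C, E}.
Read 'b': {C, E} → {S}.
Read 'c': {S} → {S, A, C, D}.
Read 'a': {S, A, C, D} → {S, A, C, E}.
Read 'a': {S, A, C, E} → {S, A, E}.
Read 'a': {S, A, E} → {S, E}.
Read 'b': {S, E} → {S, D}.
Read 'a': {S, D} → {S, C, E}.
The final set {S, C, E} contains no accepting state.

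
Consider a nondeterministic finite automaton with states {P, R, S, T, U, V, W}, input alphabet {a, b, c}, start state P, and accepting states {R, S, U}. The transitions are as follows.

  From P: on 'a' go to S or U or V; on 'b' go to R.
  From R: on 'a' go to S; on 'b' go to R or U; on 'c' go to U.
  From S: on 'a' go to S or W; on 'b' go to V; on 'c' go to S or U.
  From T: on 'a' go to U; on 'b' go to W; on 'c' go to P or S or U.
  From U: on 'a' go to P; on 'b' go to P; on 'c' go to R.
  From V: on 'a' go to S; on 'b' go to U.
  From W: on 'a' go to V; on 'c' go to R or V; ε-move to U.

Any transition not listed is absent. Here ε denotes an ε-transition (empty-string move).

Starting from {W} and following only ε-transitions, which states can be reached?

{U, W}

Begin with {W}.
ε-move W → U; add U.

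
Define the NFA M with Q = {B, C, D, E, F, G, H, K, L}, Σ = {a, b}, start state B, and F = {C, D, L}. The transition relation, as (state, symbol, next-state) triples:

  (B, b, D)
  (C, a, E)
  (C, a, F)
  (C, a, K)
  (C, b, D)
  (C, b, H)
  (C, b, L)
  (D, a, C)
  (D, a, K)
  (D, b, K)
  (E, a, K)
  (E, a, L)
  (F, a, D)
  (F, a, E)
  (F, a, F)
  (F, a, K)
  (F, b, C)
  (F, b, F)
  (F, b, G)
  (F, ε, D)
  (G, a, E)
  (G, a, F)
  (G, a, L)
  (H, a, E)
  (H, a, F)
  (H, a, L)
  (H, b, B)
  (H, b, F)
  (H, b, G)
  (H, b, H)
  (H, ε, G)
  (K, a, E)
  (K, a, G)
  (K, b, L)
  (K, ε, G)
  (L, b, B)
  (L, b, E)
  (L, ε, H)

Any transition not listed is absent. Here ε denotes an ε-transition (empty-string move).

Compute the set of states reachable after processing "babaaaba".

Start in {B}.
Read 'b': {B} → {D}.
Read 'a': {D} → {C, G, K}.
Read 'b': {C, G, K} → {D, G, H, L}.
Read 'a': {D, G, H, L} → {C, D, E, F, G, H, K, L}.
Read 'a': {C, D, E, F, G, H, K, L} → {C, D, E, F, G, H, K, L}.
Read 'a': {C, D, E, F, G, H, K, L} → {C, D, E, F, G, H, K, L}.
Read 'b': {C, D, E, F, G, H, K, L} → {B, C, D, E, F, G, H, K, L}.
Read 'a': {B, C, D, E, F, G, H, K, L} → {C, D, E, F, G, H, K, L}.

{C, D, E, F, G, H, K, L}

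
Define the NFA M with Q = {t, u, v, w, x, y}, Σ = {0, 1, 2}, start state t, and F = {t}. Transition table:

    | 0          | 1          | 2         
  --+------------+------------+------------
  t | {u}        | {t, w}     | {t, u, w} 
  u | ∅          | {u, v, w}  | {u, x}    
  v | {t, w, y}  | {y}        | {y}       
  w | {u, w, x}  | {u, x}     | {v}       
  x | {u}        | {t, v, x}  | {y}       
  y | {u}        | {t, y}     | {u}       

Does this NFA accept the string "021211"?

Start in {t}.
Read '0': {t} → {u}.
Read '2': {u} → {u, x}.
Read '1': {u, x} → {t, u, v, w, x}.
Read '2': {t, u, v, w, x} → {t, u, v, w, x, y}.
Read '1': {t, u, v, w, x, y} → {t, u, v, w, x, y}.
Read '1': {t, u, v, w, x, y} → {t, u, v, w, x, y}.
The final set {t, u, v, w, x, y} contains the accepting state t.

Yes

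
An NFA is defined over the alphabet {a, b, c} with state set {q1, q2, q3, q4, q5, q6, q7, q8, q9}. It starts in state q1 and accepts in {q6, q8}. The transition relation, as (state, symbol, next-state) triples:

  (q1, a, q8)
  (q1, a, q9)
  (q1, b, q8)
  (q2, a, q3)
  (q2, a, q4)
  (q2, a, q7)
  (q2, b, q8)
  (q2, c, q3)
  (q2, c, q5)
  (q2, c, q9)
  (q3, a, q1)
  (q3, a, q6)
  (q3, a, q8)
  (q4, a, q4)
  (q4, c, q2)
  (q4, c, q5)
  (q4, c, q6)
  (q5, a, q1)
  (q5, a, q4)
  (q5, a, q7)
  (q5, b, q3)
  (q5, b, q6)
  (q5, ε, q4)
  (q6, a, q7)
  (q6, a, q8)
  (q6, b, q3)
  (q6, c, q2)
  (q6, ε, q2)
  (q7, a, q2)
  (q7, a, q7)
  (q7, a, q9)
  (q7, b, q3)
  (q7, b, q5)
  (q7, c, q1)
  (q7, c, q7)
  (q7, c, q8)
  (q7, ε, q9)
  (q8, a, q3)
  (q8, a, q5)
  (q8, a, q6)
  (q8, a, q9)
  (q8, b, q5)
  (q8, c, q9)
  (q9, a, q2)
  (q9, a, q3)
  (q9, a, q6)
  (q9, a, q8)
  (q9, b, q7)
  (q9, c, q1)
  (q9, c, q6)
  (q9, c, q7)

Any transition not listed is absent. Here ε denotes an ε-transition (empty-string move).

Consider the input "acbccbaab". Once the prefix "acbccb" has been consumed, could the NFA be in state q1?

Start in {q1}.
Read 'a': {q1} → {q8, q9}.
Read 'c': {q8, q9} → {q1, q2, q6, q7, q9}.
Read 'b': {q1, q2, q6, q7, q9} → {q3, q4, q5, q7, q8, q9}.
Read 'c': {q3, q4, q5, q7, q8, q9} → {q1, q2, q4, q5, q6, q7, q8, q9}.
Read 'c': {q1, q2, q4, q5, q6, q7, q8, q9} → {q1, q2, q3, q4, q5, q6, q7, q8, q9}.
Read 'b': {q1, q2, q3, q4, q5, q6, q7, q8, q9} → {q2, q3, q4, q5, q6, q7, q8, q9}.
State q1 is not in {q2, q3, q4, q5, q6, q7, q8, q9}.

No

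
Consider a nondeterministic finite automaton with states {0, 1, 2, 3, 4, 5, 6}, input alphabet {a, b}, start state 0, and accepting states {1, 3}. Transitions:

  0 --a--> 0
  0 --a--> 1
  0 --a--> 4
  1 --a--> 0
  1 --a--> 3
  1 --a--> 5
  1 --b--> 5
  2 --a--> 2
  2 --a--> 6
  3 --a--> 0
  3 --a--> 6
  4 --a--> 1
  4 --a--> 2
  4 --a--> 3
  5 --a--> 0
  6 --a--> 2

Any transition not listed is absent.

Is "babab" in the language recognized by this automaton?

Start in {0}.
Read 'b': {0} → ∅.
The set is empty and remains empty for the remaining 4 symbols.
The final set ∅ contains no accepting state.

No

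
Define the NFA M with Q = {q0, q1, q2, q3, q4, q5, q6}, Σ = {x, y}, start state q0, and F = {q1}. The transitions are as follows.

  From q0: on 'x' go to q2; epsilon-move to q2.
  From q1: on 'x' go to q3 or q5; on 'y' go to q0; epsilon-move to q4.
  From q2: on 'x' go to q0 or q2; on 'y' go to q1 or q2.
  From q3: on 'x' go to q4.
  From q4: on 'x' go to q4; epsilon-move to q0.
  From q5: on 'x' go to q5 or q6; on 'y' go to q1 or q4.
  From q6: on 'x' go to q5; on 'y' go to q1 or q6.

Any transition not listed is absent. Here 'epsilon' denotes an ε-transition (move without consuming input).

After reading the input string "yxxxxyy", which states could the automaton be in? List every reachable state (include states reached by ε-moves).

{q0, q1, q2, q4, q6}

Start: ε-closure({q0}) = {q0, q2}.
Read 'y': {q0, q2} → {q0, q1, q2, q4}.
Read 'x': {q0, q1, q2, q4} → {q0, q2, q3, q4, q5}.
Read 'x': {q0, q2, q3, q4, q5} → {q0, q2, q4, q5, q6}.
Read 'x': {q0, q2, q4, q5, q6} → {q0, q2, q4, q5, q6}.
Read 'x': {q0, q2, q4, q5, q6} → {q0, q2, q4, q5, q6}.
Read 'y': {q0, q2, q4, q5, q6} → {q0, q1, q2, q4, q6}.
Read 'y': {q0, q1, q2, q4, q6} → {q0, q1, q2, q4, q6}.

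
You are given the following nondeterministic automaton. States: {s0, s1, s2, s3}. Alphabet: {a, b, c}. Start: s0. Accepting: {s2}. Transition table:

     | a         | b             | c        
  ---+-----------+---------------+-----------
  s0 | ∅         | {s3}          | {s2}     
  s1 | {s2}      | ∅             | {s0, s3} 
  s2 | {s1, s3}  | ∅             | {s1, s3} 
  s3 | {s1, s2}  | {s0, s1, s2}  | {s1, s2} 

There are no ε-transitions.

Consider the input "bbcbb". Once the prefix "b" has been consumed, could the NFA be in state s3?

Yes

Start in {s0}.
Read 'b': {s0} → {s3}.
State s3 is in {s3}.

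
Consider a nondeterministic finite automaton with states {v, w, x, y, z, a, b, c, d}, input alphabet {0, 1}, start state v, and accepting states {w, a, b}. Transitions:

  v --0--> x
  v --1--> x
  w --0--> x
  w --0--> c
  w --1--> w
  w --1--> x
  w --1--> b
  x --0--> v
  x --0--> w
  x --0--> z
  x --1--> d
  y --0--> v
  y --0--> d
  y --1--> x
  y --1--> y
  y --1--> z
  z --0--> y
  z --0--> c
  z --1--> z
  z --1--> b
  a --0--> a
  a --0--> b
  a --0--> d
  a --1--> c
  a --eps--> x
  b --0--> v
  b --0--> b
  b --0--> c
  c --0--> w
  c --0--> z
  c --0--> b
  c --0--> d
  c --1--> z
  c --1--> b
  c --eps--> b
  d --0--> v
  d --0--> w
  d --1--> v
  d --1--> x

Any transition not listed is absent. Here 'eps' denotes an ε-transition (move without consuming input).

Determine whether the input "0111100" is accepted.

Start in {v}.
Read '0': v→{x}; now {x}.
Read '1': x→{d}; now {d}.
Read '1': d→{v, x}; now {v, x}.
Read '1': v→{x}, x→{d}; now {x, d}.
Read '1': x→{d}, d→{v, x}; now {v, x, d}.
Read '0': v→{x}, x→{v, w, z}, d→{v, w}; now {v, w, x, z}.
Read '0': v→{x}, w→{x, c}, x→{v, w, z}, z→{y, c}; union {v, w, x, y, z, c}; ε-closure = {v, w, x, y, z, b, c}.
The final set {v, w, x, y, z, b, c} contains the accepting states w, b.

Yes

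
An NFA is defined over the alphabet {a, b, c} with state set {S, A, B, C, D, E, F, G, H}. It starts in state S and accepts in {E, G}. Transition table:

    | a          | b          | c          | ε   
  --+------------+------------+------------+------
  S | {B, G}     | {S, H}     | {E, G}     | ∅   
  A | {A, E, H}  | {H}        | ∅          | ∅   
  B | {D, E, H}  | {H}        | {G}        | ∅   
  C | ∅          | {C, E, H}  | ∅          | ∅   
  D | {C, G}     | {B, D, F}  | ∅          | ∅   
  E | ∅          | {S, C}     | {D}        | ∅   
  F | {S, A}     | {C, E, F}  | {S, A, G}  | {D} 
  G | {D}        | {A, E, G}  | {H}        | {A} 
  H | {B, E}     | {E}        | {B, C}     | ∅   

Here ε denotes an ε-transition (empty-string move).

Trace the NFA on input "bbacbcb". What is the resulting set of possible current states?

Start in {S}.
Read 'b': S→{S, H}; now {S, H}.
Read 'b': S→{S, H}, H→{E}; now {S, E, H}.
Read 'a': S→{B, G}, E→∅, H→{B, E}; union {B, E, G}; ε-closure = {A, B, E, G}.
Read 'c': A→∅, B→{G}, E→{D}, G→{H}; union {D, G, H}; ε-closure = {A, D, G, H}.
Read 'b': A→{H}, D→{B, D, F}, G→{A, E, G}, H→{E}; now {A, B, D, E, F, G, H}.
Read 'c': A→∅, B→{G}, D→∅, E→{D}, F→{S, A, G}, G→{H}, H→{B, C}; now {S, A, B, C, D, G, H}.
Read 'b': S→{S, H}, A→{H}, B→{H}, C→{C, E, H}, D→{B, D, F}, G→{A, E, G}, H→{E}; now {S, A, B, C, D, E, F, G, H}.

{S, A, B, C, D, E, F, G, H}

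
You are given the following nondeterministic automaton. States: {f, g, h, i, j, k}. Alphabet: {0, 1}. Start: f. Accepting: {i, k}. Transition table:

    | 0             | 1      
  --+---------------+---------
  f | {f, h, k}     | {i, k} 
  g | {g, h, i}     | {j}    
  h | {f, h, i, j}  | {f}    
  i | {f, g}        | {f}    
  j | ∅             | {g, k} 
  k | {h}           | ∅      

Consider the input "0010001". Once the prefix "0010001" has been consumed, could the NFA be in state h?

No

Start in {f}.
Read '0': f→{f, h, k}; now {f, h, k}.
Read '0': f→{f, h, k}, h→{f, h, i, j}, k→{h}; now {f, h, i, j, k}.
Read '1': f→{i, k}, h→{f}, i→{f}, j→{g, k}, k→∅; now {f, g, i, k}.
Read '0': f→{f, h, k}, g→{g, h, i}, i→{f, g}, k→{h}; now {f, g, h, i, k}.
Read '0': f→{f, h, k}, g→{g, h, i}, h→{f, h, i, j}, i→{f, g}, k→{h}; now {f, g, h, i, j, k}.
Read '0': f→{f, h, k}, g→{g, h, i}, h→{f, h, i, j}, i→{f, g}, j→∅, k→{h}; now {f, g, h, i, j, k}.
Read '1': f→{i, k}, g→{j}, h→{f}, i→{f}, j→{g, k}, k→∅; now {f, g, i, j, k}.
State h is not in {f, g, i, j, k}.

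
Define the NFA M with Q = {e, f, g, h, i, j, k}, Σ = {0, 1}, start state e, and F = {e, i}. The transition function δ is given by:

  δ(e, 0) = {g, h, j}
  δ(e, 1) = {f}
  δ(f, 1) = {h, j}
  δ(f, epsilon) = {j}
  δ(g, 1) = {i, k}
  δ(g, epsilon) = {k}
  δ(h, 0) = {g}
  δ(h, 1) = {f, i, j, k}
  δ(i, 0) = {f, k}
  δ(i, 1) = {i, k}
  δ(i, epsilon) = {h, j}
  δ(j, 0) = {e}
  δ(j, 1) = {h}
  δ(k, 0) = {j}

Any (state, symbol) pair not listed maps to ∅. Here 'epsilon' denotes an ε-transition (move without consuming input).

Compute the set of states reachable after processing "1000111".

{f, h, i, j, k}

Start in {e}.
Read '1': {e} → {f, j}.
Read '0': {f, j} → {e}.
Read '0': {e} → {g, h, j, k}.
Read '0': {g, h, j, k} → {e, g, j, k}.
Read '1': {e, g, j, k} → {f, h, i, j, k}.
Read '1': {f, h, i, j, k} → {f, h, i, j, k}.
Read '1': {f, h, i, j, k} → {f, h, i, j, k}.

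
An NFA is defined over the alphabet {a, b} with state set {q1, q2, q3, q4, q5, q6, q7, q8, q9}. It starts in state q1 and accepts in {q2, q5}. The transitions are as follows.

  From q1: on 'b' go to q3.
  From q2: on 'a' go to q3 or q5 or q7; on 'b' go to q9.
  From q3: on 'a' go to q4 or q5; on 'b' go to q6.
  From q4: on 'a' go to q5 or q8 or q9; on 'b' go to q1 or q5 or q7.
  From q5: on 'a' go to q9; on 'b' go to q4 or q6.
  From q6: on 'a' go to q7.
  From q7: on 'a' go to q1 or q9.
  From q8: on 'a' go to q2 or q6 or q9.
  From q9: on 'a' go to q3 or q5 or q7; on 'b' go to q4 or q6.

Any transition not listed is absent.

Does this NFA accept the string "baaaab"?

Yes

Start in {q1}.
Read 'b': {q1} → {q3}.
Read 'a': {q3} → {q4, q5}.
Read 'a': {q4, q5} → {q5, q8, q9}.
Read 'a': {q5, q8, q9} → {q2, q3, q5, q6, q7, q9}.
Read 'a': {q2, q3, q5, q6, q7, q9} → {q1, q3, q4, q5, q7, q9}.
Read 'b': {q1, q3, q4, q5, q7, q9} → {q1, q3, q4, q5, q6, q7}.
The final set {q1, q3, q4, q5, q6, q7} contains the accepting state q5.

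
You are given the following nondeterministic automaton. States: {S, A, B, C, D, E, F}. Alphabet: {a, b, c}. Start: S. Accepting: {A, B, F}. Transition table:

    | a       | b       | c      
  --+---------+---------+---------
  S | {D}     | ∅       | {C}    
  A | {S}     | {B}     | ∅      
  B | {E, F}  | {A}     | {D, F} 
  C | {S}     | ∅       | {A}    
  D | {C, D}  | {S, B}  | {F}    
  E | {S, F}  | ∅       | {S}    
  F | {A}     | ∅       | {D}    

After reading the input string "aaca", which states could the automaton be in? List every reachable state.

{S, A}

Start in {S}.
Read 'a': {S} → {D}.
Read 'a': {D} → {C, D}.
Read 'c': {C, D} → {A, F}.
Read 'a': {A, F} → {S, A}.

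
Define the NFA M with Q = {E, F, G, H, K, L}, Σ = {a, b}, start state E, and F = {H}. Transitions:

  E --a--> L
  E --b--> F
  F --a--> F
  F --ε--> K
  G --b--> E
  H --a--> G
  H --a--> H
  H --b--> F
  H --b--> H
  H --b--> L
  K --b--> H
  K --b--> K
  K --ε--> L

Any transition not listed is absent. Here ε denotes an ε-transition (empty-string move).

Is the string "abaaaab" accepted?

Start in {E}.
Read 'a': E→{L}; now {L}.
Read 'b': L→∅; now ∅.
The set is empty and remains empty for the remaining 5 symbols.
The final set ∅ contains no accepting state.

No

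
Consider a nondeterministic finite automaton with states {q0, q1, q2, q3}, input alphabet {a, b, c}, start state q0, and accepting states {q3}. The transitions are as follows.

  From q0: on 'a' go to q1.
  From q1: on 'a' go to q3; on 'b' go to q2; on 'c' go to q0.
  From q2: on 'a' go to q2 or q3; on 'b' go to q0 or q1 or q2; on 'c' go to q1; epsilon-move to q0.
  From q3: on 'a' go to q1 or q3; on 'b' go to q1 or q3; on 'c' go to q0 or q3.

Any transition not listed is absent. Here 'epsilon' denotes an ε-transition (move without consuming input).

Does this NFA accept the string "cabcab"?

No

Start in {q0}.
Read 'c': {q0} → ∅.
The set is empty and remains empty for the remaining 5 symbols.
The final set ∅ contains no accepting state.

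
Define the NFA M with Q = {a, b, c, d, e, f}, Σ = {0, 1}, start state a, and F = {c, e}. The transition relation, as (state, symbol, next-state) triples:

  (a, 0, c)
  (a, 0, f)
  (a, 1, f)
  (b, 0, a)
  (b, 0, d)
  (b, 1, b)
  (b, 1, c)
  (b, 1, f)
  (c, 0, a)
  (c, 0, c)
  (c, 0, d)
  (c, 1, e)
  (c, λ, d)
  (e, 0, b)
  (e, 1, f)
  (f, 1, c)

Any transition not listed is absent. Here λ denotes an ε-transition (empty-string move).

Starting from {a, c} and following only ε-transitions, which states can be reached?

{a, c, d}

Begin with {a, c}.
ε-move c → d; add d.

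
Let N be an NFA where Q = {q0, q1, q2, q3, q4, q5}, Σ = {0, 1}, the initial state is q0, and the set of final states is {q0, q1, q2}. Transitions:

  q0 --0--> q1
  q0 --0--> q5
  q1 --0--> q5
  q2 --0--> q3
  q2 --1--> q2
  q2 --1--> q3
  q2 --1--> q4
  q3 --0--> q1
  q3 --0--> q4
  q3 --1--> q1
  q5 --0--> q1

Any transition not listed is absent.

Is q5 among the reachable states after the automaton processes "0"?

Yes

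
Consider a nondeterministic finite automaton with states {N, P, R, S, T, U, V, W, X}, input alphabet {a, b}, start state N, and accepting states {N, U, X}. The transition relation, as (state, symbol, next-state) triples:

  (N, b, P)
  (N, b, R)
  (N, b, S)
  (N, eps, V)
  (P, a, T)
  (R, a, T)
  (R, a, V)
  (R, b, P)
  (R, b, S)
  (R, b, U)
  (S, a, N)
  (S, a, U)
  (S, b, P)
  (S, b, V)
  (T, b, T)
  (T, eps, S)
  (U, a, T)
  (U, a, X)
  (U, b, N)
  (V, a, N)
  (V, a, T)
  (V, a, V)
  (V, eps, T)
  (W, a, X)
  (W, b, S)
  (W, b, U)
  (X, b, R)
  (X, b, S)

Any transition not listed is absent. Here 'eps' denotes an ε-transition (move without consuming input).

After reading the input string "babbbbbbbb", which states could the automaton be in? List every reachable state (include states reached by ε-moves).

Start: ε-closure({N}) = {N, S, T, V}.
Read 'b': N→{P, R, S}, S→{P, V}, T→{T}, V→∅; now {P, R, S, T, V}.
Read 'a': P→{T}, R→{T, V}, S→{N, U}, T→∅, V→{N, T, V}; union {N, T, U, V}; ε-closure = {N, S, T, U, V}.
Read 'b': N→{P, R, S}, S→{P, V}, T→{T}, U→{N}, V→∅; now {N, P, R, S, T, V}.
Read 'b': N→{P, R, S}, P→∅, R→{P, S, U}, S→{P, V}, T→{T}, V→∅; now {P, R, S, T, U, V}.
Read 'b': P→∅, R→{P, S, U}, S→{P, V}, T→{T}, U→{N}, V→∅; now {N, P, S, T, U, V}.
Read 'b': N→{P, R, S}, P→∅, S→{P, V}, T→{T}, U→{N}, V→∅; now {N, P, R, S, T, V}.
Read 'b': N→{P, R, S}, P→∅, R→{P, S, U}, S→{P, V}, T→{T}, V→∅; now {P, R, S, T, U, V}.
Read 'b': P→∅, R→{P, S, U}, S→{P, V}, T→{T}, U→{N}, V→∅; now {N, P, S, T, U, V}.
Read 'b': N→{P, R, S}, P→∅, S→{P, V}, T→{T}, U→{N}, V→∅; now {N, P, R, S, T, V}.
Read 'b': N→{P, R, S}, P→∅, R→{P, S, U}, S→{P, V}, T→{T}, V→∅; now {P, R, S, T, U, V}.

{P, R, S, T, U, V}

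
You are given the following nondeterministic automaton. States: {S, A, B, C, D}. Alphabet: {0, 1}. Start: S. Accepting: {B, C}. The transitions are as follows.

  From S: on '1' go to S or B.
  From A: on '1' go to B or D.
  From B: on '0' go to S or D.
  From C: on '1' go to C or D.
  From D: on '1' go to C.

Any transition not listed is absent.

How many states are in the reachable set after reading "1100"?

Start in {S}.
Read '1': {S} → {S, B}.
Read '1': {S, B} → {S, B}.
Read '0': {S, B} → {S, D}.
Read '0': {S, D} → ∅.
That set has 0 states.

0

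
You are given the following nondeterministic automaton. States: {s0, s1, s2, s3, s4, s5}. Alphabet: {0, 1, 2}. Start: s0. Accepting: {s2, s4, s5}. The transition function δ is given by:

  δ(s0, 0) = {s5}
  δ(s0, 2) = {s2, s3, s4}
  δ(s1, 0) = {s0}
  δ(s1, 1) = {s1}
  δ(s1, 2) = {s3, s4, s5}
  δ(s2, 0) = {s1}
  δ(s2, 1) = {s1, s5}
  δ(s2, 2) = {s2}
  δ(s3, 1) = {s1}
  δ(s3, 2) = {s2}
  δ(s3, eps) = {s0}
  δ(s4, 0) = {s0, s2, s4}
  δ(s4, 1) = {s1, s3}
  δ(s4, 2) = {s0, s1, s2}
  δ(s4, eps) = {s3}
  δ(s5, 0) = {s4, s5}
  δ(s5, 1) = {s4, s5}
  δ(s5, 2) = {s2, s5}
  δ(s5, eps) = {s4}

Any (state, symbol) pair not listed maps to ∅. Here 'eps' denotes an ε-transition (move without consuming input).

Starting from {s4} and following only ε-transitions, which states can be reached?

{s0, s3, s4}

Begin with {s4}.
ε-move s4 → s3; add s3.
ε-move s3 → s0; add s0.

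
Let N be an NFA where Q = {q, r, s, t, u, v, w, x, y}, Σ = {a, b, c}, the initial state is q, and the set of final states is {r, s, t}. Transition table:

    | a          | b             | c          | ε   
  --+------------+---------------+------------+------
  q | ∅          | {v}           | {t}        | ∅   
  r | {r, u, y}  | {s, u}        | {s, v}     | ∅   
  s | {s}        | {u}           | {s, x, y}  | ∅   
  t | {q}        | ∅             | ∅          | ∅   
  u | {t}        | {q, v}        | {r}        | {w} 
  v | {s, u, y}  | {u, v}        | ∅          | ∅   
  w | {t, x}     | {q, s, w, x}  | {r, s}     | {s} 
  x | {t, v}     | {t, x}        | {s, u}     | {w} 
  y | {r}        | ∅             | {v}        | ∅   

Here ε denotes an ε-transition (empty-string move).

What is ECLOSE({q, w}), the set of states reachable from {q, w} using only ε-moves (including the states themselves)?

Begin with {q, w}.
ε-move w → s; add s.

{q, s, w}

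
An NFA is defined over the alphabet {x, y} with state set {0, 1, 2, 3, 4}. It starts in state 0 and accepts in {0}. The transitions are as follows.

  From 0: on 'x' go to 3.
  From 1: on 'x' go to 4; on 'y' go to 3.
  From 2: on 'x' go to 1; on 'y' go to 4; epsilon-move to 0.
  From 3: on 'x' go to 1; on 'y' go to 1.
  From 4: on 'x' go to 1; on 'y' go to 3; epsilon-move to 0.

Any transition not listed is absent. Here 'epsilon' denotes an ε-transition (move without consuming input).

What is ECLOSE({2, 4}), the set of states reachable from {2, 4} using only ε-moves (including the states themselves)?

{0, 2, 4}

Begin with {2, 4}.
ε-move 2 → 0; add 0.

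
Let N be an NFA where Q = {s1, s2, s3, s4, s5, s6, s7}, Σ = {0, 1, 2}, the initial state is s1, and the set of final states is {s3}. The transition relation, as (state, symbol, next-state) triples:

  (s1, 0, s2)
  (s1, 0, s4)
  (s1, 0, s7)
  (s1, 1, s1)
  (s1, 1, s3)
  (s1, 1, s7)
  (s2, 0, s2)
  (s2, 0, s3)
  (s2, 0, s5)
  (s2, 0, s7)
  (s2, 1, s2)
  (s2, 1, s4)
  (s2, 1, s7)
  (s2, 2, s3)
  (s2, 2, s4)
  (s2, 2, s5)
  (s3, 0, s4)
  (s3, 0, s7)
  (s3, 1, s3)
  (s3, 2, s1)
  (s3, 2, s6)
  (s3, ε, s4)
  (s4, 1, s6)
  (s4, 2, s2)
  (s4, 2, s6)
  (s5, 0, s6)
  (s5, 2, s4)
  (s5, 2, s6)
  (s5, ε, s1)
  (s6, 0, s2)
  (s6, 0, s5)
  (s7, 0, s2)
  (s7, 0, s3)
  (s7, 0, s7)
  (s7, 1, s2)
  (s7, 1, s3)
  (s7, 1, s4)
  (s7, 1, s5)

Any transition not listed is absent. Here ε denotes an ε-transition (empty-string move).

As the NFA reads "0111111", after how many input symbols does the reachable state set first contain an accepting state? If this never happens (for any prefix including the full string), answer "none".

Start in {s1}.
Read '0': s1→{s2, s4, s7}; now {s2, s4, s7}.
Read '1': s2→{s2, s4, s7}, s4→{s6}, s7→{s2, s3, s4, s5}; union {s2, s3, s4, s5, s6, s7}; ε-closure = {s1, s2, s3, s4, s5, s6, s7}.
None of the earlier sets intersect F, but {s1, s2, s3, s4, s5, s6, s7} does.

2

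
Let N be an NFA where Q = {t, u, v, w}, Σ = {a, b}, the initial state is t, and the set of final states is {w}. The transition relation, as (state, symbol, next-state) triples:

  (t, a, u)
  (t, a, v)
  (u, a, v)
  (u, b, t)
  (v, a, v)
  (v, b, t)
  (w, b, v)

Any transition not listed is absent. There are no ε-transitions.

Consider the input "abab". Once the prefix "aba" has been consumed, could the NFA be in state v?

Yes

Start in {t}.
Read 'a': t→{u, v}; now {u, v}.
Read 'b': u→{t}, v→{t}; now {t}.
Read 'a': t→{u, v}; now {u, v}.
State v is in {u, v}.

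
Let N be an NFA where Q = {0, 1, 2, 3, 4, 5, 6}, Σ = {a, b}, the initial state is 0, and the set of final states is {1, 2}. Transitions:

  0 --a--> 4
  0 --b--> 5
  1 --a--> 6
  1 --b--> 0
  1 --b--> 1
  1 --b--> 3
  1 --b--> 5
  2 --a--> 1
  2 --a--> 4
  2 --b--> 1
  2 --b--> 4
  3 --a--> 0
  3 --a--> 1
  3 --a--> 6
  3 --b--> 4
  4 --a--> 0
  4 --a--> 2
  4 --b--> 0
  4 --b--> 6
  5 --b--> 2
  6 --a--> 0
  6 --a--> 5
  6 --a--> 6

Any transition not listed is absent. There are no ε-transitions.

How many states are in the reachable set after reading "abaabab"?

7

Start in {0}.
Read 'a': 0→{4}; now {4}.
Read 'b': 4→{0, 6}; now {0, 6}.
Read 'a': 0→{4}, 6→{0, 5, 6}; now {0, 4, 5, 6}.
Read 'a': 0→{4}, 4→{0, 2}, 5→∅, 6→{0, 5, 6}; now {0, 2, 4, 5, 6}.
Read 'b': 0→{5}, 2→{1, 4}, 4→{0, 6}, 5→{2}, 6→∅; now {0, 1, 2, 4, 5, 6}.
Read 'a': 0→{4}, 1→{6}, 2→{1, 4}, 4→{0, 2}, 5→∅, 6→{0, 5, 6}; now {0, 1, 2, 4, 5, 6}.
Read 'b': 0→{5}, 1→{0, 1, 3, 5}, 2→{1, 4}, 4→{0, 6}, 5→{2}, 6→∅; now {0, 1, 2, 3, 4, 5, 6}.
That set has 7 states.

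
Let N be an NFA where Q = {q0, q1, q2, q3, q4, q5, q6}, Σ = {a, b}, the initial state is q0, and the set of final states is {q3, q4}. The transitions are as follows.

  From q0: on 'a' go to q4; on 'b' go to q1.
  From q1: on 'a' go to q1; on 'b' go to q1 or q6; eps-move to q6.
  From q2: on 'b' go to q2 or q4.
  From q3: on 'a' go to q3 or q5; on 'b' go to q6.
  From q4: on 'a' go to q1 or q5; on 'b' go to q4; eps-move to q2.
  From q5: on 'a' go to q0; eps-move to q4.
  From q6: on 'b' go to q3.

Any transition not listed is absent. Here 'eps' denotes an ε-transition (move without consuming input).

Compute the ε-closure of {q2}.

Begin with {q2}.
No ε-moves leave this set, so the closure equals the set itself.

{q2}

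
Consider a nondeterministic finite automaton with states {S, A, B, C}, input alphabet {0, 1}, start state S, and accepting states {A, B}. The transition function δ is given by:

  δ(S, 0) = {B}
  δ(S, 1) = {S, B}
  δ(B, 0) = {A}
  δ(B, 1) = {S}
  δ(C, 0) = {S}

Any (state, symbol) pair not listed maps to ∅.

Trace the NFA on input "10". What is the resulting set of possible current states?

Start in {S}.
Read '1': S→{S, B}; now {S, B}.
Read '0': S→{B}, B→{A}; now {A, B}.

{A, B}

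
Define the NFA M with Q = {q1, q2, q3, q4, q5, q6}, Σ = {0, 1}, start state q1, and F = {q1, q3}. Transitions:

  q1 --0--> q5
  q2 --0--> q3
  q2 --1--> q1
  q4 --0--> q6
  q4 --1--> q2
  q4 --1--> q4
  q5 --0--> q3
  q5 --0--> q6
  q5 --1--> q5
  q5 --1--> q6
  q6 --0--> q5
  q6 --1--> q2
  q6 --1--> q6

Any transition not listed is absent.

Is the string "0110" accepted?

Yes

Start in {q1}.
Read '0': {q1} → {q5}.
Read '1': {q5} → {q5, q6}.
Read '1': {q5, q6} → {q2, q5, q6}.
Read '0': {q2, q5, q6} → {q3, q5, q6}.
The final set {q3, q5, q6} contains the accepting state q3.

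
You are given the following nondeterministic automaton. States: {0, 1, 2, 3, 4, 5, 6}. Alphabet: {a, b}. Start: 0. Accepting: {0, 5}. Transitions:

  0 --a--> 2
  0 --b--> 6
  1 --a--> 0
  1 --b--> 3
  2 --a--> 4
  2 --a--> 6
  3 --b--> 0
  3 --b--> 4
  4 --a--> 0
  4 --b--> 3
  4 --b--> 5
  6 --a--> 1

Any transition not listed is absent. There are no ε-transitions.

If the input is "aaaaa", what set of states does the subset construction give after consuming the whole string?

Start in {0}.
Read 'a': {0} → {2}.
Read 'a': {2} → {4, 6}.
Read 'a': {4, 6} → {0, 1}.
Read 'a': {0, 1} → {0, 2}.
Read 'a': {0, 2} → {2, 4, 6}.

{2, 4, 6}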